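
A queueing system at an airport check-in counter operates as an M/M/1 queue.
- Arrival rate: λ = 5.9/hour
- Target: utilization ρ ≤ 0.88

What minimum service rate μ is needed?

ρ = λ/μ, so μ = λ/ρ
μ ≥ 5.9/0.88 = 6.7045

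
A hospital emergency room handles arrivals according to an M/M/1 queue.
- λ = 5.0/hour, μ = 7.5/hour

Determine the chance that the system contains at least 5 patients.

ρ = λ/μ = 5.0/7.5 = 0.6667
P(N ≥ n) = ρⁿ
P(N ≥ 5) = 0.6667^5
P(N ≥ 5) = 0.1317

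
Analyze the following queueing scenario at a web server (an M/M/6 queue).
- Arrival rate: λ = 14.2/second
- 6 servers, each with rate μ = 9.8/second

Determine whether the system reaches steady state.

Stability requires ρ = λ/(cμ) < 1
ρ = 14.2/(6 × 9.8) = 14.2/58.80 = 0.2415
Since 0.2415 < 1, the system is STABLE.
The servers are busy 24.15% of the time.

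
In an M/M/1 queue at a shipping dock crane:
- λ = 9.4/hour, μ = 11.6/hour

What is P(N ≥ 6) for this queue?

ρ = λ/μ = 9.4/11.6 = 0.810345
P(N ≥ n) = ρⁿ
P(N ≥ 6) = 0.810345^6
P(N ≥ 6) = 0.2832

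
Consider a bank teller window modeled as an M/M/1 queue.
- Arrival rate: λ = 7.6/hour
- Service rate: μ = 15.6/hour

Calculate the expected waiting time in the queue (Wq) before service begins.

First, compute utilization: ρ = λ/μ = 7.6/15.6 = 0.4872
For M/M/1: Wq = λ/(μ(μ-λ))
Wq = 7.6/(15.6 × (15.6-7.6))
Wq = 7.6/(15.6 × 8.00)
Wq = 0.06090 hours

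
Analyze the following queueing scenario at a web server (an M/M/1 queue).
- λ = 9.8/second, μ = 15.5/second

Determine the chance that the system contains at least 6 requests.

ρ = λ/μ = 9.8/15.5 = 0.63226
P(N ≥ n) = ρⁿ
P(N ≥ 6) = 0.63226^6
P(N ≥ 6) = 0.06388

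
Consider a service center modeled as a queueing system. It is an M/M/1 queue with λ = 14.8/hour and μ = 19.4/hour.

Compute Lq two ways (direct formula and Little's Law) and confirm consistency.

Method 1 (direct): Lq = λ²/(μ(μ-λ)) = 219.04/(19.4 × 4.60) = 2.4545

Method 2 (Little's Law):
W = 1/(μ-λ) = 1/4.60 = 0.217391
Wq = W - 1/μ = 0.217391 - 0.0515464 = 0.165845
Lq = λWq = 14.8 × 0.165845 = 2.4545 ✔ (matches Method 1)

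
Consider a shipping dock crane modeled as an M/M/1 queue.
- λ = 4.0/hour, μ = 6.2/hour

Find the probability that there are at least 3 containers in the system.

ρ = λ/μ = 4.0/6.2 = 0.64516
P(N ≥ n) = ρⁿ
P(N ≥ 3) = 0.64516^3
P(N ≥ 3) = 0.2685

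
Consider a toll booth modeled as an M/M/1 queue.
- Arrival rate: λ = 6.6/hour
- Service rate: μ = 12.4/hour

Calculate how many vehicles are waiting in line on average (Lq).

ρ = λ/μ = 6.6/12.4 = 0.5323
For M/M/1: Lq = λ²/(μ(μ-λ))
Lq = 43.56/(12.4 × 5.80)
Lq = 0.6057 vehicles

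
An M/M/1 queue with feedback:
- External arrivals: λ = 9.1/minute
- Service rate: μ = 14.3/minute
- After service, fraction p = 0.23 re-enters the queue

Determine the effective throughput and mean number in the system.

Effective arrival rate: λ_eff = λ/(1-p) = 9.1/(1-0.23) = 9.1/0.77 = 11.81818
ρ = λ_eff/μ = 11.81818/14.3 = 0.826446
L = ρ/(1-ρ) = 0.826446/(1-0.826446) = 4.7619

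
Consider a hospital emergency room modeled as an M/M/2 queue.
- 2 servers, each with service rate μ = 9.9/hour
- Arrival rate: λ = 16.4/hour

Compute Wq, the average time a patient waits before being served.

Traffic intensity: ρ = λ/(cμ) = 16.4/(2×9.9) = 0.8283
Since ρ = 0.8283 < 1, system is stable.
Offered load a = λ/μ = cρ = 16.4/9.9 = 1.6566
P₀ = [ Σₙ₌₀^1 aⁿ/n! + a^2/(2!(1-ρ)) ]⁻¹
Σ = a^0/0! + a^1/1! = 1.0000 + 1.6566 = 2.6566
a^2/(2!(1-ρ)) = 2.74421/(2 × 0.171717) = 7.9905
P₀ = 1/(2.6566 + 7.9905) = 0.09392
Lq = P₀·a^2·ρ / (2!(1-ρ)²) = 0.093923 × 2.7442 × 0.82828 / (2 × 0.029487) = 3.6200
Wq = Lq/λ = 3.6200/16.4 = 0.2207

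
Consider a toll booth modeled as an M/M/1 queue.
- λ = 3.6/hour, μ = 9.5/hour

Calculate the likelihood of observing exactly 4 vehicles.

ρ = λ/μ = 3.6/9.5 = 0.37895
P(n) = (1-ρ)ρⁿ
P(4) = (1-0.37895) × 0.37895^4
P(4) = 0.6210 × 0.02062
P(4) = 0.01281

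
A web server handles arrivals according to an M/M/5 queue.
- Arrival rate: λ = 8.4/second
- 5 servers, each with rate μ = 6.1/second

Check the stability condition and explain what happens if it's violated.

Stability requires ρ = λ/(cμ) < 1
ρ = 8.4/(5 × 6.1) = 8.4/30.50 = 0.2754
Since 0.2754 < 1, the system is STABLE.
The servers are busy 27.54% of the time.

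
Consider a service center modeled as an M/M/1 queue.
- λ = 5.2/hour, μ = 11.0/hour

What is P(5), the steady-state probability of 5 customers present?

ρ = λ/μ = 5.2/11.0 = 0.47273
P(n) = (1-ρ)ρⁿ
P(5) = (1-0.47273) × 0.47273^5
P(5) = 0.5273 × 0.02361
P(5) = 0.01245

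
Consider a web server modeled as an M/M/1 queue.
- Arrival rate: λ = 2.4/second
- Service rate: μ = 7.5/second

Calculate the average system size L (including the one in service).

ρ = λ/μ = 2.4/7.5 = 0.3200
For M/M/1: L = λ/(μ-λ)
L = 2.4/(7.5-2.4) = 2.4/5.10
L = 0.4706 requests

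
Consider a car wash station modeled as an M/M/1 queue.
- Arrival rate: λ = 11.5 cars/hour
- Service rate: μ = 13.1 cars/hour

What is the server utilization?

Server utilization: ρ = λ/μ
ρ = 11.5/13.1 = 0.8779
The server is busy 87.79% of the time.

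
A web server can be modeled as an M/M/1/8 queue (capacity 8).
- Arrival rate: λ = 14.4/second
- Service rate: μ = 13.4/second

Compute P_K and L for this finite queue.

ρ = λ/μ = 14.4/13.4 = 1.07463
P₀ = (1-ρ)/(1-ρ^(K+1)) = (1-1.07463)/(1-1.07463^9) = -0.07463/-0.9113 = 0.08189
P_K = P₀×ρ^K = 0.081893 × 1.07463^8 = 0.081893 × 1.7786 = 0.1457
Blocking probability P_8 = 0.1457 (14.57%)
L = ρ[1 - (K+1)ρ^K + Kρ^(K+1)] / [(1-ρ)(1-ρ^(K+1))]
L = 1.07463 × (1 - 9×1.778573 + 8×1.911308) / ((1 - 1.07463) × (1 - 1.911308)) = 4.4765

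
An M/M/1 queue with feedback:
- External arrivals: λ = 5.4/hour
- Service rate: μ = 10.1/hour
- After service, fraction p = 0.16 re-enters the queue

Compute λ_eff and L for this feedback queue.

Effective arrival rate: λ_eff = λ/(1-p) = 5.4/(1-0.16) = 5.4/0.84 = 6.4286
ρ = λ_eff/μ = 6.4286/10.1 = 0.6365
L = ρ/(1-ρ) = 0.6365/(1-0.6365) = 1.7510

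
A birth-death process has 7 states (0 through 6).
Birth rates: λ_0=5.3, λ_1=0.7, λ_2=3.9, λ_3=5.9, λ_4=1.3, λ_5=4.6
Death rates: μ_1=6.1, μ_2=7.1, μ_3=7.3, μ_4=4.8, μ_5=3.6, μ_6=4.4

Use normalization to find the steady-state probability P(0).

Ratios P(n)/P(0) = (λ₀···λₙ₋₁)/(μ₁···μₙ):
P(1)/P(0) = (5.3)/(6.1) = 0.8689
P(2)/P(0) = (5.3×0.7)/(6.1×7.1) = 0.08566
P(3)/P(0) = (5.3×0.7×3.9)/(6.1×7.1×7.3) = 0.04576
P(4)/P(0) = (5.3×0.7×3.9×5.9)/(6.1×7.1×7.3×4.8) = 0.05625
P(5)/P(0) = (5.3×0.7×3.9×5.9×1.3)/(6.1×7.1×7.3×4.8×3.6) = 0.02031
P(6)/P(0) = (5.3×0.7×3.9×5.9×1.3×4.6)/(6.1×7.1×7.3×4.8×3.6×4.4) = 0.02124

Normalization: ∑ P(n) = 1
P(0) × (1.0000 + 0.8689 + 0.08566 + 0.04576 + 0.05625 + 0.02031 + 0.02124) = 1
P(0) × 2.0981 = 1
P(0) = 1/2.0981 = 0.4766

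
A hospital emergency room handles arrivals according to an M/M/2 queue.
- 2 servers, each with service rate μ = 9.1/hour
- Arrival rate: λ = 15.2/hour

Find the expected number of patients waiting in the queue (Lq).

Traffic intensity: ρ = λ/(cμ) = 15.2/(2×9.1) = 0.8352
Since ρ = 0.8352 < 1, system is stable.
Offered load a = λ/μ = cρ = 15.2/9.1 = 1.6703
P₀ = [ Σₙ₌₀^1 aⁿ/n! + a^2/(2!(1-ρ)) ]⁻¹
Σ = a^0/0! + a^1/1! = 1.0000 + 1.6703 = 2.6703
a^2/(2!(1-ρ)) = 2.79000/(2 × 0.164835) = 8.4630
P₀ = 1/(2.6703 + 8.4630) = 0.08982
Lq = P₀·a^2·ρ / (2!(1-ρ)²) = 0.0898204 × 2.79000 × 0.835165 / (2 × 0.0271706) = 3.8514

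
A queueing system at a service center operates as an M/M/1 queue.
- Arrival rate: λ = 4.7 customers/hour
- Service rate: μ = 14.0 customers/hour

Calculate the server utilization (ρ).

Server utilization: ρ = λ/μ
ρ = 4.7/14.0 = 0.3357
The server is busy 33.57% of the time.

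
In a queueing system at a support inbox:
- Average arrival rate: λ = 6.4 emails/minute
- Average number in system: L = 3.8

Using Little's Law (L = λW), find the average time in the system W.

Little's Law: L = λW, so W = L/λ
W = 3.8/6.4 = 0.5937 minutes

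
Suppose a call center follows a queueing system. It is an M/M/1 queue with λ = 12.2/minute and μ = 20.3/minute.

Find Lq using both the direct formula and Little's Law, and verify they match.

Method 1 (direct): Lq = λ²/(μ(μ-λ)) = 148.84/(20.3 × 8.10) = 0.9052

Method 2 (Little's Law):
W = 1/(μ-λ) = 1/8.10 = 0.12346
Wq = W - 1/μ = 0.12346 - 0.049261 = 0.07420
Lq = λWq = 12.2 × 0.07420 = 0.9052 ✔ (matches Method 1)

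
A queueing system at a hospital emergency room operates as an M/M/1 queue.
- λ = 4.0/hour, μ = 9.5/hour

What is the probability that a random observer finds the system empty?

ρ = λ/μ = 4.0/9.5 = 0.4211
P(0) = 1 - ρ = 1 - 0.4211 = 0.5789
The server is idle 57.89% of the time.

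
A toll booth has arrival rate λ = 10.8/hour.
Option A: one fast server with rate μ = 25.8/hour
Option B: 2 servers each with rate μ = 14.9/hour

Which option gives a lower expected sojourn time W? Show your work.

Option A: single server μ = 25.8 (M/M/1)
  ρ_A = 10.8/25.8 = 0.4186
  W_A = 1/(μ-λ) = 1/(25.8-10.8) = 1/15.00 = 0.06667

Option B: 2 servers μ = 14.9 (M/M/2)
  ρ_B = λ/(cμ) = 10.8/(2×14.9) = 0.3624
  Offered load a = λ/μ = cρ = 10.8/14.9 = 0.7248
  P₀ = [ Σₙ₌₀^1 aⁿ/n! + a^2/(2!(1-ρ)) ]⁻¹
  Σ = a^0/0! + a^1/1! = 1.0000 + 0.7248 = 1.7248
  a^2/(2!(1-ρ)) = 0.5254/(2 × 0.6376) = 0.4120
  P₀ = 1/(1.7248 + 0.4120) = 0.4680
  Lq = P₀·a^2·ρ / (2!(1-ρ)²) = 0.4680 × 0.5254 × 0.3624 / (2 × 0.4065) = 0.1096
  Wq_B = Lq/λ = 0.1096/10.8 = 0.01015
  W_B = Wq_B + 1/μ = 0.01015 + 0.06711 = 0.07726

Since W_A = 0.06667 < W_B = 0.07726, Option A (single fast server) has the shorter time in system.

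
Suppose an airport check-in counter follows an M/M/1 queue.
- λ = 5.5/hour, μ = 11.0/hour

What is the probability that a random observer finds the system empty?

ρ = λ/μ = 5.5/11.0 = 0.5000
P(0) = 1 - ρ = 1 - 0.5000 = 0.5000
The server is idle 50.00% of the time.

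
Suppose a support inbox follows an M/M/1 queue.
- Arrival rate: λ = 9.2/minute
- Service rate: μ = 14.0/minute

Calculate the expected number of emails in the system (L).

ρ = λ/μ = 9.2/14.0 = 0.6571
For M/M/1: L = λ/(μ-λ)
L = 9.2/(14.0-9.2) = 9.2/4.80
L = 1.9167 emails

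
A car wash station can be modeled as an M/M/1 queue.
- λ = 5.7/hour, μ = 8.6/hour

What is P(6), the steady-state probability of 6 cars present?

ρ = λ/μ = 5.7/8.6 = 0.6628
P(n) = (1-ρ)ρⁿ
P(6) = (1-0.6628) × 0.6628^6
P(6) = 0.3372 × 0.08478
P(6) = 0.02859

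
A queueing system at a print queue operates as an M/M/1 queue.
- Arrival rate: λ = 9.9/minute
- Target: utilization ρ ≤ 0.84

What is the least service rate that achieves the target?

ρ = λ/μ, so μ = λ/ρ
μ ≥ 9.9/0.84 = 11.7857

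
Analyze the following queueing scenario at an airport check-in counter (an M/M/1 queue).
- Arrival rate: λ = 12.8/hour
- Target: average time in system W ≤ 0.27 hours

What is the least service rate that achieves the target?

For M/M/1: W = 1/(μ-λ)
Need W ≤ 0.27, so 1/(μ-λ) ≤ 0.27
μ - λ ≥ 1/0.27 = 3.7037
μ ≥ 12.8 + 3.7037 = 16.5037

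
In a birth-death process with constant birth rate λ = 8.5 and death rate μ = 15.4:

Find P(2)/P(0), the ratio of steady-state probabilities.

For constant rates: P(n)/P(0) = (λ/μ)^n
P(2)/P(0) = (8.5/15.4)^2 = 0.5519^2 = 0.3046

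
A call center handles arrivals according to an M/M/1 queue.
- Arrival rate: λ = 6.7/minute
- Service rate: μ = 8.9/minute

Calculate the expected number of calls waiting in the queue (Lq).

ρ = λ/μ = 6.7/8.9 = 0.7528
For M/M/1: Lq = λ²/(μ(μ-λ))
Lq = 44.89/(8.9 × 2.20)
Lq = 2.2926 calls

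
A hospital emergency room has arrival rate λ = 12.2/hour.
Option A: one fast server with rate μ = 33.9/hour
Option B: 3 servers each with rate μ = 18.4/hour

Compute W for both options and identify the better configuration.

Option A: single server μ = 33.9 (M/M/1)
  ρ_A = 12.2/33.9 = 0.3599
  W_A = 1/(μ-λ) = 1/(33.9-12.2) = 1/21.70 = 0.04608

Option B: 3 servers μ = 18.4 (M/M/3)
  ρ_B = λ/(cμ) = 12.2/(3×18.4) = 0.2210
  Offered load a = λ/μ = cρ = 12.2/18.4 = 0.6630
  P₀ = [ Σₙ₌₀^2 aⁿ/n! + a^3/(3!(1-ρ)) ]⁻¹
  Σ = a^0/0! + a^1/1! + a^2/2! = 1.00000 + 0.663043 + 0.219813 = 1.8829
  a^3/(3!(1-ρ)) = 0.2915/(6 × 0.7790) = 0.06237
  P₀ = 1/(1.8829 + 0.06237) = 0.5141
  Lq = P₀·a^3·ρ / (3!(1-ρ)²) = 0.51408 × 0.29149 × 0.22101 / (6 × 0.60682) = 0.009096
  Wq_B = Lq/λ = 0.00909636/12.2 = 0.00074560
  W_B = Wq_B + 1/μ = 0.00074560 + 0.054348 = 0.05509

Since W_A = 0.04608 < W_B = 0.05509, Option A (single fast server) has the shorter time in system.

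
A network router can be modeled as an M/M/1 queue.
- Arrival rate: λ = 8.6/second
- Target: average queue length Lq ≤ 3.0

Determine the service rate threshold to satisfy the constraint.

For M/M/1: Lq = λ²/(μ(μ-λ))
Need Lq ≤ 3.0, i.e. μ(μ-λ) ≥ λ²/3.0
μ² - 8.6μ - 73.96/3.0 ≥ 0  →  μ² - 8.6μ - 24.65333 ≥ 0
Quadratic formula (positive root): μ = [λ + √(λ² + 4×24.65333)]/2
Discriminant: 73.96 + 4×24.65333 = 172.5733, √172.5733 = 13.13672
μ ≥ (8.6 + 13.13672)/2 = 10.8684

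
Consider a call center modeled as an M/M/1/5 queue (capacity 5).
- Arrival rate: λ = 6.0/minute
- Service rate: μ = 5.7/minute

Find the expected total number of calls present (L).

ρ = λ/μ = 6.0/5.7 = 1.05263
P₀ = (1-ρ)/(1-ρ^(K+1)) = (1-1.05263)/(1-1.05263^6) = -0.05263/-0.3604 = 0.1460
P_K = P₀×ρ^K = 0.1460 × 1.05263^5 = 0.1460 × 1.2923 = 0.1887
L = ρ[1 - (K+1)ρ^K + Kρ^(K+1)] / [(1-ρ)(1-ρ^(K+1))]
L = 1.05263 × (1 - 6×1.2923457 + 5×1.3603619) / ((1 - 1.05263) × (1 - 1.3603619)) = 2.6494 calls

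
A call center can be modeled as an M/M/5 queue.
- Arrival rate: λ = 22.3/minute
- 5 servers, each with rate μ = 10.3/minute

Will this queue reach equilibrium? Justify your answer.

Stability requires ρ = λ/(cμ) < 1
ρ = 22.3/(5 × 10.3) = 22.3/51.50 = 0.4330
Since 0.4330 < 1, the system is STABLE.
The servers are busy 43.30% of the time.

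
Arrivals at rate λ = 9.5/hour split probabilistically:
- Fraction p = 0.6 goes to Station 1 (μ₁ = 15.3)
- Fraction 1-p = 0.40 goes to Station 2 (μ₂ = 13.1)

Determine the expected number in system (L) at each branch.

Effective rates: λ₁ = 9.5×0.6 = 5.7, λ₂ = 9.5×0.40 = 3.8
Station 1: ρ₁ = 5.7/15.3 = 0.37255, L₁ = ρ₁/(1-ρ₁) = 0.37255/(1-0.37255) = 0.5938
Station 2: ρ₂ = 3.8/13.1 = 0.2901, L₂ = ρ₂/(1-ρ₂) = 0.2901/(1-0.2901) = 0.4086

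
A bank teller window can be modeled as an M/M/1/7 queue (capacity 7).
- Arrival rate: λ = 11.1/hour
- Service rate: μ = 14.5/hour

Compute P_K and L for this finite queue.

ρ = λ/μ = 11.1/14.5 = 0.76552
P₀ = (1-ρ)/(1-ρ^(K+1)) = (1-0.76552)/(1-0.76552^8) = 0.2345/0.8821 = 0.2658
P_K = P₀×ρ^K = 0.26583 × 0.76552^7 = 0.26583 × 0.15406 = 0.04095
Blocking probability P_7 = 0.04095 (4.10%)
L = ρ[1 - (K+1)ρ^K + Kρ^(K+1)] / [(1-ρ)(1-ρ^(K+1))]
L = 0.76552 × (1 - 8×0.154062 + 7×0.117938) / ((1 - 0.76552) × (1 - 0.117938)) = 2.1951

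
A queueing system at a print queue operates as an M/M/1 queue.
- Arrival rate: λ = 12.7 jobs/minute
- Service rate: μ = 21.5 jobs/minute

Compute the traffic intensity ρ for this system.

Server utilization: ρ = λ/μ
ρ = 12.7/21.5 = 0.5907
The server is busy 59.07% of the time.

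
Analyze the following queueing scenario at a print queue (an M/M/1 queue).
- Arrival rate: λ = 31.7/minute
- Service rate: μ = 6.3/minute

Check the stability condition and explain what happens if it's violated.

Stability requires ρ = λ/(cμ) < 1
ρ = 31.7/(1 × 6.3) = 31.7/6.30 = 5.0317
Since 5.0317 ≥ 1, the system is UNSTABLE.
Queue grows without bound. Need μ > λ = 31.7.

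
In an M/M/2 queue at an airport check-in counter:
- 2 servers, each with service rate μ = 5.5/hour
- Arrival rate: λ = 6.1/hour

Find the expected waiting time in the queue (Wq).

Traffic intensity: ρ = λ/(cμ) = 6.1/(2×5.5) = 0.5545
Since ρ = 0.5545 < 1, system is stable.
Offered load a = λ/μ = cρ = 6.1/5.5 = 1.1091
P₀ = [ Σₙ₌₀^1 aⁿ/n! + a^2/(2!(1-ρ)) ]⁻¹
Σ = a^0/0! + a^1/1! = 1.0000 + 1.1091 = 2.1091
a^2/(2!(1-ρ)) = 1.2301/(2 × 0.44545) = 1.3807
P₀ = 1/(2.1091 + 1.3807) = 0.2865
Lq = P₀·a^2·ρ / (2!(1-ρ)²) = 0.2865 × 1.2301 × 0.5545 / (2 × 0.1984) = 0.4925
Wq = Lq/λ = 0.4925/6.1 = 0.08074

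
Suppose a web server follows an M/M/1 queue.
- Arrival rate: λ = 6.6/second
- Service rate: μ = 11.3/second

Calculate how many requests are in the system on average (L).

ρ = λ/μ = 6.6/11.3 = 0.5841
For M/M/1: L = λ/(μ-λ)
L = 6.6/(11.3-6.6) = 6.6/4.70
L = 1.4043 requests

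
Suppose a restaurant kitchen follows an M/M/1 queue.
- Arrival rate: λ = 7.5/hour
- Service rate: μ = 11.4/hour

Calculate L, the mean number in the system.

ρ = λ/μ = 7.5/11.4 = 0.6579
For M/M/1: L = λ/(μ-λ)
L = 7.5/(11.4-7.5) = 7.5/3.90
L = 1.9231 orders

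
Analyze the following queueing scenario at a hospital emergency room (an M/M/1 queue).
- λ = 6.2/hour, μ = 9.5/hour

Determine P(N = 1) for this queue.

ρ = λ/μ = 6.2/9.5 = 0.6526
P(n) = (1-ρ)ρⁿ
P(1) = (1-0.6526) × 0.6526^1
P(1) = 0.3474 × 0.6526
P(1) = 0.2267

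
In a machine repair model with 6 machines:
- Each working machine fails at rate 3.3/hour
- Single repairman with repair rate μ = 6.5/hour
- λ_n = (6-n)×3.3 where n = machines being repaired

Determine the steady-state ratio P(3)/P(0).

P(3)/P(0) = ∏_{i=0}^{3-1} λ_i/μ_{i+1}
= (6-0)×3.3/6.5 × (6-1)×3.3/6.5 × (6-2)×3.3/6.5
= 15.7030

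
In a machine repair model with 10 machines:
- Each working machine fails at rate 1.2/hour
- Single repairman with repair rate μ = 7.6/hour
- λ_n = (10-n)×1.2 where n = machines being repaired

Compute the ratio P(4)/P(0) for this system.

P(4)/P(0) = ∏_{i=0}^{4-1} λ_i/μ_{i+1}
= (10-0)×1.2/7.6 × (10-1)×1.2/7.6 × (10-2)×1.2/7.6 × (10-3)×1.2/7.6
= 3.1326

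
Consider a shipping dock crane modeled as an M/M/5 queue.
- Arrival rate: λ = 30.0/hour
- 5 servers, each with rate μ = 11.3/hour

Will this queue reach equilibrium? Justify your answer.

Stability requires ρ = λ/(cμ) < 1
ρ = 30.0/(5 × 11.3) = 30.0/56.50 = 0.5310
Since 0.5310 < 1, the system is STABLE.
The servers are busy 53.10% of the time.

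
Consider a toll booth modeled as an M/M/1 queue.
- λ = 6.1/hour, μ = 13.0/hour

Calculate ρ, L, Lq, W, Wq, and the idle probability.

Step 1: ρ = λ/μ = 6.1/13.0 = 0.4692
Step 2: L = λ/(μ-λ) = 6.1/6.90 = 0.8841
Step 3: Lq = λ²/(μ(μ-λ)) = 37.21/(13.0×6.90) = 0.4148
Step 4: W = 1/(μ-λ) = 1/6.90 = 0.14493
Step 5: Wq = λ/(μ(μ-λ)) = 6.1/(13.0×6.90) = 0.06800
Step 6: P(0) = 1-ρ = 0.5308
Verify: L = λW = 6.1×0.14493 = 0.8841 ✔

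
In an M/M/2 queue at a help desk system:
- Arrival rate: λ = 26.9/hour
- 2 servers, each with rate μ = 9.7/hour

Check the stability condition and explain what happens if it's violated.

Stability requires ρ = λ/(cμ) < 1
ρ = 26.9/(2 × 9.7) = 26.9/19.40 = 1.3866
Since 1.3866 ≥ 1, the system is UNSTABLE.
Need c > λ/μ = 26.9/9.7 = 2.77.
Minimum servers needed: c = 3.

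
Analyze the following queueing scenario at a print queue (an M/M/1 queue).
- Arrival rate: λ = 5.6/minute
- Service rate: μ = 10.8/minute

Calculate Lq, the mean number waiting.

ρ = λ/μ = 5.6/10.8 = 0.5185
For M/M/1: Lq = λ²/(μ(μ-λ))
Lq = 31.36/(10.8 × 5.20)
Lq = 0.5584 jobs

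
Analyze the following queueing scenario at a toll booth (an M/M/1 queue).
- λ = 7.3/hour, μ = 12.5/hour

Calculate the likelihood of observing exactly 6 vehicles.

ρ = λ/μ = 7.3/12.5 = 0.5840
P(n) = (1-ρ)ρⁿ
P(6) = (1-0.5840) × 0.5840^6
P(6) = 0.4160 × 0.03967
P(6) = 0.01650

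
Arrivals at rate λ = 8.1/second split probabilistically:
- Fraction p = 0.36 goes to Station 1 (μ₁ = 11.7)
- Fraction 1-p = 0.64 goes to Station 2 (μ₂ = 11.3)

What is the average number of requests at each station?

Effective rates: λ₁ = 8.1×0.36 = 2.916, λ₂ = 8.1×0.64 = 5.184
Station 1: ρ₁ = 2.916/11.7 = 0.24923, L₁ = ρ₁/(1-ρ₁) = 0.24923/(1-0.24923) = 0.3320
Station 2: ρ₂ = 5.184/11.3 = 0.45876, L₂ = ρ₂/(1-ρ₂) = 0.45876/(1-0.45876) = 0.8476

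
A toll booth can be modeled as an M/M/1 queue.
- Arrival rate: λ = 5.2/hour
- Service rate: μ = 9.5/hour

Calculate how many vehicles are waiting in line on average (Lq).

ρ = λ/μ = 5.2/9.5 = 0.5474
For M/M/1: Lq = λ²/(μ(μ-λ))
Lq = 27.04/(9.5 × 4.30)
Lq = 0.6619 vehicles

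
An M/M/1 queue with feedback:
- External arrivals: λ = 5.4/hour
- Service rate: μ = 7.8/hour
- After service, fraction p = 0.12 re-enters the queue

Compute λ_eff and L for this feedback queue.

Effective arrival rate: λ_eff = λ/(1-p) = 5.4/(1-0.12) = 5.4/0.88 = 6.13636
ρ = λ_eff/μ = 6.13636/7.8 = 0.78671
L = ρ/(1-ρ) = 0.78671/(1-0.78671) = 3.6885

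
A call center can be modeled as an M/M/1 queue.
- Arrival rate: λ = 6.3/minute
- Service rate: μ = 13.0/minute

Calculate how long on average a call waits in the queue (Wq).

First, compute utilization: ρ = λ/μ = 6.3/13.0 = 0.4846
For M/M/1: Wq = λ/(μ(μ-λ))
Wq = 6.3/(13.0 × (13.0-6.3))
Wq = 6.3/(13.0 × 6.70)
Wq = 0.07233 minutes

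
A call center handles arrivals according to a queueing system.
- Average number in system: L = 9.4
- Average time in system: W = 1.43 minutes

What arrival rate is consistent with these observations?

Little's Law: L = λW, so λ = L/W
λ = 9.4/1.43 = 6.5734 calls/minute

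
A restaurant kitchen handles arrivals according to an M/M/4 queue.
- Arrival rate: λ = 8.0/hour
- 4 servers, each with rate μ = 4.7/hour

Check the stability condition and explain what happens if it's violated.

Stability requires ρ = λ/(cμ) < 1
ρ = 8.0/(4 × 4.7) = 8.0/18.80 = 0.4255
Since 0.4255 < 1, the system is STABLE.
The servers are busy 42.55% of the time.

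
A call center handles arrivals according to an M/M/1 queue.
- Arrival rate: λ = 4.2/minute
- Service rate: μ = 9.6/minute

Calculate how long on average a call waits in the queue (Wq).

First, compute utilization: ρ = λ/μ = 4.2/9.6 = 0.4375
For M/M/1: Wq = λ/(μ(μ-λ))
Wq = 4.2/(9.6 × (9.6-4.2))
Wq = 4.2/(9.6 × 5.40)
Wq = 0.08102 minutes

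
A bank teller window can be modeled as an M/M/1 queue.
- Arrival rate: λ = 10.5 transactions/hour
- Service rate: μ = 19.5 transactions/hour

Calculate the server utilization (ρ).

Server utilization: ρ = λ/μ
ρ = 10.5/19.5 = 0.5385
The server is busy 53.85% of the time.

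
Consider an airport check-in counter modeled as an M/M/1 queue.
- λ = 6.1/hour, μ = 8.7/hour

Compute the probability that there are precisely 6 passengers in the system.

ρ = λ/μ = 6.1/8.7 = 0.70115
P(n) = (1-ρ)ρⁿ
P(6) = (1-0.70115) × 0.70115^6
P(6) = 0.29885 × 0.11881
P(6) = 0.03551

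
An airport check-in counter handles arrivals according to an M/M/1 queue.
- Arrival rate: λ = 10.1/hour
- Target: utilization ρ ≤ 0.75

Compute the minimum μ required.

ρ = λ/μ, so μ = λ/ρ
μ ≥ 10.1/0.75 = 13.4667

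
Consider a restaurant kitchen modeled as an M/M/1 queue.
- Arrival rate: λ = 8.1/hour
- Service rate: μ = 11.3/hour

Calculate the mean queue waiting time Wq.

First, compute utilization: ρ = λ/μ = 8.1/11.3 = 0.7168
For M/M/1: Wq = λ/(μ(μ-λ))
Wq = 8.1/(11.3 × (11.3-8.1))
Wq = 8.1/(11.3 × 3.20)
Wq = 0.2240 hours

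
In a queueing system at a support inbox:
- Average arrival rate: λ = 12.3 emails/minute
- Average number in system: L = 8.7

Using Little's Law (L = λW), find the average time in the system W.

Little's Law: L = λW, so W = L/λ
W = 8.7/12.3 = 0.7073 minutes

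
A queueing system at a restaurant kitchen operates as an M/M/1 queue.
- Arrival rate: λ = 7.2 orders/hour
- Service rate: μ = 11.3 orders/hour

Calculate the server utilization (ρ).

Server utilization: ρ = λ/μ
ρ = 7.2/11.3 = 0.6372
The server is busy 63.72% of the time.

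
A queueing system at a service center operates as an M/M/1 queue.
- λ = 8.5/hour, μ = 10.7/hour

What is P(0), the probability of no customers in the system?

ρ = λ/μ = 8.5/10.7 = 0.7944
P(0) = 1 - ρ = 1 - 0.7944 = 0.2056
The server is idle 20.56% of the time.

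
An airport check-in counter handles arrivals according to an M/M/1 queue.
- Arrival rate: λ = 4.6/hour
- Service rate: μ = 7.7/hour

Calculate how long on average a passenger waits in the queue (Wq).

First, compute utilization: ρ = λ/μ = 4.6/7.7 = 0.5974
For M/M/1: Wq = λ/(μ(μ-λ))
Wq = 4.6/(7.7 × (7.7-4.6))
Wq = 4.6/(7.7 × 3.10)
Wq = 0.1927 hours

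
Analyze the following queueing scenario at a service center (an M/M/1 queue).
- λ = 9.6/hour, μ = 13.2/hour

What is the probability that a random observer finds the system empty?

ρ = λ/μ = 9.6/13.2 = 0.7273
P(0) = 1 - ρ = 1 - 0.7273 = 0.2727
The server is idle 27.27% of the time.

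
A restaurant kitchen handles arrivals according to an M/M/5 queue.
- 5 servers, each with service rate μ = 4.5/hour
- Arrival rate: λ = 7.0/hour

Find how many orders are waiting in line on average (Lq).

Traffic intensity: ρ = λ/(cμ) = 7.0/(5×4.5) = 0.3111
Since ρ = 0.3111 < 1, system is stable.
Offered load a = λ/μ = cρ = 7.0/4.5 = 1.5556
P₀ = [ Σₙ₌₀^4 aⁿ/n! + a^5/(5!(1-ρ)) ]⁻¹
Σ = a^0/0! + a^1/1! + a^2/2! + a^3/3! + a^4/4! = 1.000000 + 1.555556 + 1.209877 + 0.6273434 + 0.2439669 = 4.6367
a^5/(5!(1-ρ)) = 9.1081/(120 × 0.6889) = 0.1102
P₀ = 1/(4.6367 + 0.1102) = 0.2107
Lq = P₀·a^5·ρ / (5!(1-ρ)²) = 0.2107 × 9.1081 × 0.3111 / (120 × 0.4746) = 0.01048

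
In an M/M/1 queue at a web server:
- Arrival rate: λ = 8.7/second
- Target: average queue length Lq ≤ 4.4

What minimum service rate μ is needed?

For M/M/1: Lq = λ²/(μ(μ-λ))
Need Lq ≤ 4.4, i.e. μ(μ-λ) ≥ λ²/4.4
μ² - 8.7μ - 75.69/4.4 ≥ 0  →  μ² - 8.7μ - 17.20227 ≥ 0
Quadratic formula (positive root): μ = [λ + √(λ² + 4×17.20227)]/2
Discriminant: 75.69 + 4×17.20227 = 144.4991, √144.4991 = 12.0208
μ ≥ (8.7 + 12.0208)/2 = 10.3604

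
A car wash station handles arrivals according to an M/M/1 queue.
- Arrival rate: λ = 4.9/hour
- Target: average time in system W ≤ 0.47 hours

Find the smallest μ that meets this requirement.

For M/M/1: W = 1/(μ-λ)
Need W ≤ 0.47, so 1/(μ-λ) ≤ 0.47
μ - λ ≥ 1/0.47 = 2.1277
μ ≥ 4.9 + 2.1277 = 7.0277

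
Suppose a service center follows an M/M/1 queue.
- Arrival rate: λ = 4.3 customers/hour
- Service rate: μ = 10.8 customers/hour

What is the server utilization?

Server utilization: ρ = λ/μ
ρ = 4.3/10.8 = 0.3981
The server is busy 39.81% of the time.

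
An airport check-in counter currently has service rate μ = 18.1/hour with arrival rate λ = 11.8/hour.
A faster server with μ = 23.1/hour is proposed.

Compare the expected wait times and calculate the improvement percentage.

System 1: ρ₁ = 11.8/18.1 = 0.6519, W₁ = 1/(18.1-11.8) = 0.15873
System 2: ρ₂ = 11.8/23.1 = 0.5108, W₂ = 1/(23.1-11.8) = 0.088496
Improvement: (W₁-W₂)/W₁ = (0.15873-0.088496)/0.15873 = 44.25%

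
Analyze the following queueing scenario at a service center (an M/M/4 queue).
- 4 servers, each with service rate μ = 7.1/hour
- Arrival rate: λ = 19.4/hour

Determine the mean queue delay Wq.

Traffic intensity: ρ = λ/(cμ) = 19.4/(4×7.1) = 0.6831
Since ρ = 0.6831 < 1, system is stable.
Offered load a = λ/μ = cρ = 19.4/7.1 = 2.7324
P₀ = [ Σₙ₌₀^3 aⁿ/n! + a^4/(4!(1-ρ)) ]⁻¹
Σ = a^0/0! + a^1/1! + a^2/2! + a^3/3! = 1.0000 + 2.7324 + 3.7330 + 3.4000 = 10.8654
a^4/(4!(1-ρ)) = 55.7408/(24 × 0.3169) = 7.3289
P₀ = 1/(10.8654 + 7.3289) = 0.05496
Lq = P₀·a^4·ρ / (4!(1-ρ)²) = 0.054962 × 55.7408 × 0.68310 / (24 × 0.10043) = 0.8683
Wq = Lq/λ = 0.8683/19.4 = 0.04476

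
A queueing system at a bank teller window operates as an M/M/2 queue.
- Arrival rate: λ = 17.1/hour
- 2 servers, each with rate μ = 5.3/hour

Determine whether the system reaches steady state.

Stability requires ρ = λ/(cμ) < 1
ρ = 17.1/(2 × 5.3) = 17.1/10.60 = 1.6132
Since 1.6132 ≥ 1, the system is UNSTABLE.
Need c > λ/μ = 17.1/5.3 = 3.23.
Minimum servers needed: c = 4.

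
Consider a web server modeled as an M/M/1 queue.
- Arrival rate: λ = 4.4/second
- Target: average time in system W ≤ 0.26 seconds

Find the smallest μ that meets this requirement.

For M/M/1: W = 1/(μ-λ)
Need W ≤ 0.26, so 1/(μ-λ) ≤ 0.26
μ - λ ≥ 1/0.26 = 3.8462
μ ≥ 4.4 + 3.8462 = 8.2462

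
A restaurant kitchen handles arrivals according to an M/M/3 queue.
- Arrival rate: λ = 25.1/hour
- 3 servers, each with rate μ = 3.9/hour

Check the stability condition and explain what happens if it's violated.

Stability requires ρ = λ/(cμ) < 1
ρ = 25.1/(3 × 3.9) = 25.1/11.70 = 2.1453
Since 2.1453 ≥ 1, the system is UNSTABLE.
Need c > λ/μ = 25.1/3.9 = 6.44.
Minimum servers needed: c = 7.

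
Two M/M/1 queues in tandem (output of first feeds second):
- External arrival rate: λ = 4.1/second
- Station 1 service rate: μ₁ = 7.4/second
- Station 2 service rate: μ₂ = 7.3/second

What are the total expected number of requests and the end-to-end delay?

By Jackson's theorem, each station behaves as independent M/M/1.
Station 1: ρ₁ = 4.1/7.4 = 0.5541, L₁ = ρ₁/(1-ρ₁) = λ/(μ₁-λ) = 4.1/3.30 = 1.24242
Station 2: ρ₂ = 4.1/7.3 = 0.5616, L₂ = ρ₂/(1-ρ₂) = λ/(μ₂-λ) = 4.1/3.20 = 1.28125
Total: L = L₁ + L₂ = 1.24242 + 1.28125 = 2.5237
W = L/λ = 2.5237/4.1 = 0.6155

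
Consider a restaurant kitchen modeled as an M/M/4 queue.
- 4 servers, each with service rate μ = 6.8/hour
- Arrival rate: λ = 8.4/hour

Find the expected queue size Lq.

Traffic intensity: ρ = λ/(cμ) = 8.4/(4×6.8) = 0.3088
Since ρ = 0.3088 < 1, system is stable.
Offered load a = λ/μ = cρ = 8.4/6.8 = 1.2353
P₀ = [ Σₙ₌₀^3 aⁿ/n! + a^4/(4!(1-ρ)) ]⁻¹
Σ = a^0/0! + a^1/1! + a^2/2! + a^3/3! = 1.00000 + 1.23529 + 0.762976 + 0.314166 = 3.3124
a^4/(4!(1-ρ)) = 2.3285/(24 × 0.6912) = 0.1404
P₀ = 1/(3.3124 + 0.1404) = 0.2896
Lq = P₀·a^4·ρ / (4!(1-ρ)²) = 0.2896 × 2.3285 × 0.3088 / (24 × 0.4777) = 0.01816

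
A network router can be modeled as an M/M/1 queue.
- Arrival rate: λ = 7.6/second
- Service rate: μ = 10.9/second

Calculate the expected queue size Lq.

ρ = λ/μ = 7.6/10.9 = 0.6972
For M/M/1: Lq = λ²/(μ(μ-λ))
Lq = 57.76/(10.9 × 3.30)
Lq = 1.6058 packets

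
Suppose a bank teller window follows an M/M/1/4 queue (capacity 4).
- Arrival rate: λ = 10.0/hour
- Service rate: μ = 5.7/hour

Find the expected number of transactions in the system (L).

ρ = λ/μ = 10.0/5.7 = 1.7544
P₀ = (1-ρ)/(1-ρ^(K+1)) = (1-1.7544)/(1-1.7544^5) = -0.7544/-15.6205 = 0.04830
P_K = P₀×ρ^K = 0.048296 × 1.7544^4 = 0.048296 × 9.4736 = 0.4575
L = ρ[1 - (K+1)ρ^K + Kρ^(K+1)] / [(1-ρ)(1-ρ^(K+1))]
L = 1.7544 × (1 - 5×9.4736 + 4×16.6205) / ((1 - 1.7544) × (1 - 16.6205)) = 2.9945 transactions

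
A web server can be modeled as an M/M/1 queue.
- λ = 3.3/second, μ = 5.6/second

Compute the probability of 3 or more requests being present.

ρ = λ/μ = 3.3/5.6 = 0.5893
P(N ≥ n) = ρⁿ
P(N ≥ 3) = 0.5893^3
P(N ≥ 3) = 0.2046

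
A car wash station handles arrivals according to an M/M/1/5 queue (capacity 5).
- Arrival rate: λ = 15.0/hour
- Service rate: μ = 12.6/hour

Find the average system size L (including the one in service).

ρ = λ/μ = 15.0/12.6 = 1.190476
P₀ = (1-ρ)/(1-ρ^(K+1)) = (1-1.190476)/(1-1.190476^6) = -0.1905/-1.8466 = 0.1032
P_K = P₀×ρ^K = 0.10315 × 1.190476^5 = 0.10315 × 2.3911 = 0.2466
L = ρ[1 - (K+1)ρ^K + Kρ^(K+1)] / [(1-ρ)(1-ρ^(K+1))]
L = 1.190476 × (1 - 6×2.39113 + 5×2.84658) / ((1 - 1.190476) × (1 - 2.84658)) = 2.9992 cars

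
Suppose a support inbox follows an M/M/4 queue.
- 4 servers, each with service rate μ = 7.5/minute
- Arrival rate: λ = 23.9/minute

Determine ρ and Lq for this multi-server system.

Traffic intensity: ρ = λ/(cμ) = 23.9/(4×7.5) = 0.7967
Since ρ = 0.7967 < 1, system is stable.
Offered load a = λ/μ = cρ = 23.9/7.5 = 3.1867
P₀ = [ Σₙ₌₀^3 aⁿ/n! + a^4/(4!(1-ρ)) ]⁻¹
Σ = a^0/0! + a^1/1! + a^2/2! + a^3/3! = 1.00000 + 3.18667 + 5.07742 + 5.39335 = 14.6574
a^4/(4!(1-ρ)) = 103.1209/(24 × 0.2033333) = 21.1313
P₀ = 1/(14.6574 + 21.1313) = 0.02794
Lq = P₀·a^4·ρ / (4!(1-ρ)²) = 0.027942 × 103.1209 × 0.79667 / (24 × 0.041344) = 2.3134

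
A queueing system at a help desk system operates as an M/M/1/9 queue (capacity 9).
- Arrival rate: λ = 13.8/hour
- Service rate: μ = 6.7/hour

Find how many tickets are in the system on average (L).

ρ = λ/μ = 13.8/6.7 = 2.0597
P₀ = (1-ρ)/(1-ρ^(K+1)) = (1-2.0597)/(1-2.0597^10) = -1.0597/-1373.1676 = 0.0007717
P_K = P₀×ρ^K = 0.0007717 × 2.0597^9 = 0.0007717 × 667.1688 = 0.5149
L = ρ[1 - (K+1)ρ^K + Kρ^(K+1)] / [(1-ρ)(1-ρ^(K+1))]
L = 2.0597 × (1 - 10×667.1688 + 9×1374.1676) / ((1 - 2.0597) × (1 - 1374.1676)) = 8.0636 tickets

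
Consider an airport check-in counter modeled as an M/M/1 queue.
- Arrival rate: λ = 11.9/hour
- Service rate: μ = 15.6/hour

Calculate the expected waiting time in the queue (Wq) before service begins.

First, compute utilization: ρ = λ/μ = 11.9/15.6 = 0.7628
For M/M/1: Wq = λ/(μ(μ-λ))
Wq = 11.9/(15.6 × (15.6-11.9))
Wq = 11.9/(15.6 × 3.70)
Wq = 0.2062 hours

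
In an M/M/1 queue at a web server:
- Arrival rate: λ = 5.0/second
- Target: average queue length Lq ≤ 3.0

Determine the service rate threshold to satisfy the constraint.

For M/M/1: Lq = λ²/(μ(μ-λ))
Need Lq ≤ 3.0, i.e. μ(μ-λ) ≥ λ²/3.0
μ² - 5.0μ - 25.00/3.0 ≥ 0  →  μ² - 5.0μ - 8.33333 ≥ 0
Quadratic formula (positive root): μ = [λ + √(λ² + 4×8.33333)]/2
Discriminant: 25.00 + 4×8.33333 = 58.3333, √58.3333 = 7.6376
μ ≥ (5.0 + 7.6376)/2 = 6.3188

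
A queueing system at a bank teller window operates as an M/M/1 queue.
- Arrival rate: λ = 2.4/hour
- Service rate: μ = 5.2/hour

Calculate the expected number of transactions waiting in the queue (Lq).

ρ = λ/μ = 2.4/5.2 = 0.4615
For M/M/1: Lq = λ²/(μ(μ-λ))
Lq = 5.76/(5.2 × 2.80)
Lq = 0.3956 transactions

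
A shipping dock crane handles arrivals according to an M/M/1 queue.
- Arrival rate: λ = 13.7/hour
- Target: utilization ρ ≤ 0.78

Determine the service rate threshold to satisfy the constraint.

ρ = λ/μ, so μ = λ/ρ
μ ≥ 13.7/0.78 = 17.5641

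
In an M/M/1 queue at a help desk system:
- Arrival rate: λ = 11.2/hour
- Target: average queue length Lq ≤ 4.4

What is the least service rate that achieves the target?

For M/M/1: Lq = λ²/(μ(μ-λ))
Need Lq ≤ 4.4, i.e. μ(μ-λ) ≥ λ²/4.4
μ² - 11.2μ - 125.44/4.4 ≥ 0  →  μ² - 11.2μ - 28.5091 ≥ 0
Quadratic formula (positive root): μ = [λ + √(λ² + 4×28.5091)]/2
Discriminant: 125.44 + 4×28.5091 = 239.4764, √239.4764 = 15.4750
μ ≥ (11.2 + 15.4750)/2 = 13.3375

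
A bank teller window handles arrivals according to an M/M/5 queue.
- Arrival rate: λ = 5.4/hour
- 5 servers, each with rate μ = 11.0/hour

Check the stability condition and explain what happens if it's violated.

Stability requires ρ = λ/(cμ) < 1
ρ = 5.4/(5 × 11.0) = 5.4/55.00 = 0.09818
Since 0.09818 < 1, the system is STABLE.
The servers are busy 9.82% of the time.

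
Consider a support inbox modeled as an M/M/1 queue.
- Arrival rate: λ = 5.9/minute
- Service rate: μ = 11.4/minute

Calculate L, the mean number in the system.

ρ = λ/μ = 5.9/11.4 = 0.5175
For M/M/1: L = λ/(μ-λ)
L = 5.9/(11.4-5.9) = 5.9/5.50
L = 1.0727 emails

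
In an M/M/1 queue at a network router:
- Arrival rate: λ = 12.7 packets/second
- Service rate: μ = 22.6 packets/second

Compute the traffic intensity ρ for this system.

Server utilization: ρ = λ/μ
ρ = 12.7/22.6 = 0.5619
The server is busy 56.19% of the time.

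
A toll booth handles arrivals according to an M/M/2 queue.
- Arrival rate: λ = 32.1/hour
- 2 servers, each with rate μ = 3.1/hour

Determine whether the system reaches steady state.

Stability requires ρ = λ/(cμ) < 1
ρ = 32.1/(2 × 3.1) = 32.1/6.20 = 5.1774
Since 5.1774 ≥ 1, the system is UNSTABLE.
Need c > λ/μ = 32.1/3.1 = 10.35.
Minimum servers needed: c = 11.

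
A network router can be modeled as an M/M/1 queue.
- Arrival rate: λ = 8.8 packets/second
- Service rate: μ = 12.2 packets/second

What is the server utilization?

Server utilization: ρ = λ/μ
ρ = 8.8/12.2 = 0.7213
The server is busy 72.13% of the time.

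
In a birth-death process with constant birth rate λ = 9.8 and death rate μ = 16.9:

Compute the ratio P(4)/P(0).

For constant rates: P(n)/P(0) = (λ/μ)^n
P(4)/P(0) = (9.8/16.9)^4 = 0.5799^4 = 0.1131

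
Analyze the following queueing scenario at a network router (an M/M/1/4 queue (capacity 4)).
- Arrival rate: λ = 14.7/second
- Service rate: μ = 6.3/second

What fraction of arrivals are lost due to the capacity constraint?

ρ = λ/μ = 14.7/6.3 = 2.33333
P₀ = (1-ρ)/(1-ρ^(K+1)) = (1-2.33333)/(1-2.33333^5) = -1.3333/-68.1641 = 0.01956
P_K = P₀×ρ^K = 0.01956 × 2.33333^4 = 0.01956 × 29.6418 = 0.5798
Blocking probability = 57.98%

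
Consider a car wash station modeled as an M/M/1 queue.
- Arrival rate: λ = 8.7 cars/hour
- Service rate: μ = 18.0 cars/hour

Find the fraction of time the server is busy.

Server utilization: ρ = λ/μ
ρ = 8.7/18.0 = 0.4833
The server is busy 48.33% of the time.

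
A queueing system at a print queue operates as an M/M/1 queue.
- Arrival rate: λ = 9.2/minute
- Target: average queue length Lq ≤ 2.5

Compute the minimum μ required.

For M/M/1: Lq = λ²/(μ(μ-λ))
Need Lq ≤ 2.5, i.e. μ(μ-λ) ≥ λ²/2.5
μ² - 9.2μ - 84.64/2.5 ≥ 0  →  μ² - 9.2μ - 33.8560 ≥ 0
Quadratic formula (positive root): μ = [λ + √(λ² + 4×33.8560)]/2
Discriminant: 84.64 + 4×33.8560 = 220.0640, √220.0640 = 14.8346
μ ≥ (9.2 + 14.8346)/2 = 12.0173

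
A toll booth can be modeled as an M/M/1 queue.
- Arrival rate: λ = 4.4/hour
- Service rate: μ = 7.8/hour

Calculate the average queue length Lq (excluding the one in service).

ρ = λ/μ = 4.4/7.8 = 0.5641
For M/M/1: Lq = λ²/(μ(μ-λ))
Lq = 19.36/(7.8 × 3.40)
Lq = 0.7300 vehicles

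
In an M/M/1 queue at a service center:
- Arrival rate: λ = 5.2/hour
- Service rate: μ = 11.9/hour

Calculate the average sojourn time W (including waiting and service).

First, compute utilization: ρ = λ/μ = 5.2/11.9 = 0.4370
For M/M/1: W = 1/(μ-λ)
W = 1/(11.9-5.2) = 1/6.70
W = 0.1493 hours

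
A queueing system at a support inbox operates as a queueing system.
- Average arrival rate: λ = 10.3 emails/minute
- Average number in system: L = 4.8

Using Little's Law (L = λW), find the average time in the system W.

Little's Law: L = λW, so W = L/λ
W = 4.8/10.3 = 0.4660 minutes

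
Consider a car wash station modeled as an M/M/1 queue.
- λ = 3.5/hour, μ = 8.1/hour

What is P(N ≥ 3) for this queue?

ρ = λ/μ = 3.5/8.1 = 0.4321
P(N ≥ n) = ρⁿ
P(N ≥ 3) = 0.4321^3
P(N ≥ 3) = 0.08068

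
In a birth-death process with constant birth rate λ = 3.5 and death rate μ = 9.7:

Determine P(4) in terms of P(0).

For constant rates: P(n)/P(0) = (λ/μ)^n
P(4)/P(0) = (3.5/9.7)^4 = 0.3608^4 = 0.01695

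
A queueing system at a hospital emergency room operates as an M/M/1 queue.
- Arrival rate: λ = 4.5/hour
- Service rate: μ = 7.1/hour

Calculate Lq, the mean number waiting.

ρ = λ/μ = 4.5/7.1 = 0.6338
For M/M/1: Lq = λ²/(μ(μ-λ))
Lq = 20.25/(7.1 × 2.60)
Lq = 1.0970 patients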